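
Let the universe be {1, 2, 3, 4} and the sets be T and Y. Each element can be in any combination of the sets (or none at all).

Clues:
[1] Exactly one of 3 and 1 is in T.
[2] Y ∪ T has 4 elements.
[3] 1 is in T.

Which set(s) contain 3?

From (3): 1 ∈ T.
(1) (exactly one): 3 ∉ T.
Suppose 3 ∉ Y: no assignment then satisfies all the clues, so 3 ∈ Y.

3: Y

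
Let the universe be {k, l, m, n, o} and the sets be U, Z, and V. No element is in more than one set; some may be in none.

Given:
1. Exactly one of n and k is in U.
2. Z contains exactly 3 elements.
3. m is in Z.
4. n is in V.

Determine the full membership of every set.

From (3): m ∈ Z.
From (4): n ∈ V.
(1) (exactly one): k ∈ U.
(2): only 3 candidates remain for Z, so all are in.

U = {k}; Z = {l, m, o}; V = {n}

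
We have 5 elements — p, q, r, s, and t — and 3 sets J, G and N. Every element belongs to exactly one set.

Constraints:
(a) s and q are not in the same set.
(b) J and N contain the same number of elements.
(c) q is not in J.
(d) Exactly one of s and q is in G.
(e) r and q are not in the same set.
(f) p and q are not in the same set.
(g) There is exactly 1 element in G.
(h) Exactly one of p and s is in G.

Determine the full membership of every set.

J = {p, r}; G = {s}; N = {q, t}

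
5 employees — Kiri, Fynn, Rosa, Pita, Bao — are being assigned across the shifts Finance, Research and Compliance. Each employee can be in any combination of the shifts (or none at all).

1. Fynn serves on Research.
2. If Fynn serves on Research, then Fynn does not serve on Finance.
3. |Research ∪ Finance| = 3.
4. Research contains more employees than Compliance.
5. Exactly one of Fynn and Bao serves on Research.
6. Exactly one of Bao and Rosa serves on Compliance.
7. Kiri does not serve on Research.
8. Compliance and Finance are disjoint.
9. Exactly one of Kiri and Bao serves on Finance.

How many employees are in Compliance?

1

From (1): Fynn ∈ Research.
From (7): Kiri ∉ Research.
(2): Fynn ∉ Finance.
(5) (exactly one): Bao ∉ Research.
Suppose Kiri ∈ Compliance: no assignment then satisfies all the clues, so Kiri ∉ Compliance.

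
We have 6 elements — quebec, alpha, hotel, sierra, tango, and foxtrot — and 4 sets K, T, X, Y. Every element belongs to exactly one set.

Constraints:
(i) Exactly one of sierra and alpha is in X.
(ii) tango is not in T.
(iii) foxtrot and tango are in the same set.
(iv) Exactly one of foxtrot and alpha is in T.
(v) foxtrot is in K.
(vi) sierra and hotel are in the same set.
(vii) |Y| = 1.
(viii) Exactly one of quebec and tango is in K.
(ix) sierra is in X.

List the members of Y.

From (ii): tango ∉ T.
From (v): foxtrot ∈ K.
From (ix): sierra ∈ X.
(i) (exactly one): alpha ∉ X.
(iii): tango matches foxtrot: tango ∈ K.
(iv) (exactly one): alpha ∈ T.
(vi): hotel matches sierra: hotel ∉ K.
(vi): hotel matches sierra: hotel ∉ T.
(vi): hotel matches sierra: hotel ∈ X.
(vii): only 1 candidates remain for Y, so all are in.

Y = {quebec}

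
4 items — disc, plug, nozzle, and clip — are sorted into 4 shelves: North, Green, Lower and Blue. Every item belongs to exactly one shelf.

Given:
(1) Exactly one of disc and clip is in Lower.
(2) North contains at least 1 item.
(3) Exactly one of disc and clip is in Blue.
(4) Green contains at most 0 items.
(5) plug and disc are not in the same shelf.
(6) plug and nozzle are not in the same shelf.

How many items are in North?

1

(4): Green already has 0, so the rest are out.
Suppose disc ∈ North: no assignment then satisfies all the clues, so disc ∉ North.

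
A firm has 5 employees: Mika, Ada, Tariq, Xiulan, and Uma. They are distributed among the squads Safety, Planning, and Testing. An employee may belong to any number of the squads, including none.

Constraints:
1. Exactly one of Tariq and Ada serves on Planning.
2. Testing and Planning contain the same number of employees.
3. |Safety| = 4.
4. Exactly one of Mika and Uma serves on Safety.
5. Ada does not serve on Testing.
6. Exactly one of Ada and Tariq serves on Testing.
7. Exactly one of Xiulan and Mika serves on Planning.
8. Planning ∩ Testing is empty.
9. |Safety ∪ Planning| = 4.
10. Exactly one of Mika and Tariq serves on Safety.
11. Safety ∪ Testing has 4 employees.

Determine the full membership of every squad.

Safety = {Ada, Tariq, Uma, Xiulan}; Planning = {Ada, Xiulan}; Testing = {Tariq, Uma}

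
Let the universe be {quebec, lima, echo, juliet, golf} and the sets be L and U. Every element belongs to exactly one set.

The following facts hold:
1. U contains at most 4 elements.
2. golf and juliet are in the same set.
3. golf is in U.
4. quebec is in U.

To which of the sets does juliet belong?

From (3): golf ∈ U.
From (4): quebec ∈ U.
(2): juliet matches golf: juliet ∉ L.
(2): juliet matches golf: juliet ∈ U.

juliet: U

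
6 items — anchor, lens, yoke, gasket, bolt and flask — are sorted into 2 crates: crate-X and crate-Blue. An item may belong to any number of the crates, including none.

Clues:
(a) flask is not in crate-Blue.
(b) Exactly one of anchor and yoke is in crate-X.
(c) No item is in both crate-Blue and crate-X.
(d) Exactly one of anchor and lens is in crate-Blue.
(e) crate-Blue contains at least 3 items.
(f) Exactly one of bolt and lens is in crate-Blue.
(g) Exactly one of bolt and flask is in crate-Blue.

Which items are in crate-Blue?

crate-Blue = {anchor, bolt, gasket}

From (a): flask ∉ crate-Blue.
(g) (exactly one): bolt ∈ crate-Blue.
(c) (disjoint): bolt ∉ crate-X.
(f) (exactly one): lens ∉ crate-Blue.
(d) (exactly one): anchor ∈ crate-Blue.
(c) (disjoint): anchor ∉ crate-X.
(b) (exactly one): yoke ∈ crate-X.
(c) (disjoint): yoke ∉ crate-Blue.
(e): only 3 candidates remain for crate-Blue, so all are in.
(c) (disjoint): gasket ∉ crate-X.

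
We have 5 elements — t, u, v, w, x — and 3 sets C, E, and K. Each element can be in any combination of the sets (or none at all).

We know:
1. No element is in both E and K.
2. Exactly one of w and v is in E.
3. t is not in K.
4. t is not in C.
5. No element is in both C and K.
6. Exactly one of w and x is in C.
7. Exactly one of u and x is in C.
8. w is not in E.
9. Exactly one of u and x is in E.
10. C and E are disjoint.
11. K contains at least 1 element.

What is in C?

C = {x}

From (3): t ∉ K.
From (4): t ∉ C.
From (8): w ∉ E.
(2) (exactly one): v ∈ E.
(10) (disjoint): v ∉ C.
(1) (disjoint): v ∉ K.
Suppose u ∈ C: no assignment then satisfies all the clues, so u ∉ C.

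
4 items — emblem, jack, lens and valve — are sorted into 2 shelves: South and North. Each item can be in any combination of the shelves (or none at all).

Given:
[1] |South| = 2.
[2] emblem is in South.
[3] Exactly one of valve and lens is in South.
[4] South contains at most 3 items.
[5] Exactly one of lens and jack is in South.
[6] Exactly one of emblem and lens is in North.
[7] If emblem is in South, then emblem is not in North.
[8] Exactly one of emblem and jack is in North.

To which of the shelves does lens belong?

From (2): emblem ∈ South.
(7): emblem ∉ North.
(8) (exactly one): jack ∈ North.
(6) (exactly one): lens ∈ North.
Suppose lens ∉ South: no assignment then satisfies all the clues, so lens ∈ South.

lens: North, South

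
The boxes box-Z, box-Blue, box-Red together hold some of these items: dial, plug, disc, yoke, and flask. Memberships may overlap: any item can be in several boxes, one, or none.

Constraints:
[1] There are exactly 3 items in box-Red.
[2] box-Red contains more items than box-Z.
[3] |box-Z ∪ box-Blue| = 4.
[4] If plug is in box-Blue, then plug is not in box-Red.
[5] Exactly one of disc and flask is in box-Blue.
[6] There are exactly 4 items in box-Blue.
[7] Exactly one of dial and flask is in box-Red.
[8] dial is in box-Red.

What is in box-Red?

From (8): dial ∈ box-Red.
(7) (exactly one): flask ∉ box-Red.
Suppose plug ∈ box-Red: no assignment then satisfies all the clues, so plug ∉ box-Red.

box-Red = {dial, disc, yoke}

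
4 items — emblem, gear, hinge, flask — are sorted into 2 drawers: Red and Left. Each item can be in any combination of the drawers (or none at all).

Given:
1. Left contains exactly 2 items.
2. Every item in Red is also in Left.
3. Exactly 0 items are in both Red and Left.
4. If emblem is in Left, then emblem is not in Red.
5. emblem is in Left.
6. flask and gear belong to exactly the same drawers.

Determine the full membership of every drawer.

Red = {}; Left = {emblem, hinge}

From (5): emblem ∈ Left.
(4): emblem ∉ Red.
Suppose gear ∈ Red: no assignment then satisfies all the clues, so gear ∉ Red.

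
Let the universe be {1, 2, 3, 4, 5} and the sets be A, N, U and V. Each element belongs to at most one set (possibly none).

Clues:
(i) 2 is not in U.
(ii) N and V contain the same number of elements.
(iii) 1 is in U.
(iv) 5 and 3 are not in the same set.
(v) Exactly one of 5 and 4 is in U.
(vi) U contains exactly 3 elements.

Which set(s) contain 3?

3: U

From (i): 2 ∉ U.
From (iii): 1 ∈ U.
Suppose 3 ∈ A: no assignment then satisfies all the clues, so 3 ∉ A.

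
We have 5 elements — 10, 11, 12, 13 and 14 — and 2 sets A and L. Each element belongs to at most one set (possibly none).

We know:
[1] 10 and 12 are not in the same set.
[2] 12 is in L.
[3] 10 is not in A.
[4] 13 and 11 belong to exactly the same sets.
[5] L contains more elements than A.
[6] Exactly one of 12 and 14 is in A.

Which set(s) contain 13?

From (2): 12 ∈ L.
From (3): 10 ∉ A.
(1): 10 ∉ L.
(6) (exactly one): 14 ∈ A.
Suppose 13 ∈ A: no assignment then satisfies all the clues, so 13 ∉ A.

13: L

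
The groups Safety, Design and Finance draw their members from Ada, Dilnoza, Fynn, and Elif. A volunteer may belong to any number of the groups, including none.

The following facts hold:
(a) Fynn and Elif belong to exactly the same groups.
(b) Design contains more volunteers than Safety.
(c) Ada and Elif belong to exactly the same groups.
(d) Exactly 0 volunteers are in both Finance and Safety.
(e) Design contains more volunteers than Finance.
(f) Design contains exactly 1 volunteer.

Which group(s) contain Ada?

Ada: none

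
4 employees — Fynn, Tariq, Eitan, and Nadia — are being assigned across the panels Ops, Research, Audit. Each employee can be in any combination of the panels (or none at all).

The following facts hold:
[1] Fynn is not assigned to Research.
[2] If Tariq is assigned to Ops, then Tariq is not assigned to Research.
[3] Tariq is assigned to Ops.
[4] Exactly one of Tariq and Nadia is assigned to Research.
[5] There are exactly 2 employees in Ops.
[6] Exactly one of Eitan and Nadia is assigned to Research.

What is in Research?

From (1): Fynn ∉ Research.
From (3): Tariq ∈ Ops.
(2): Tariq ∉ Research.
(4) (exactly one): Nadia ∈ Research.
(6) (exactly one): Eitan ∉ Research.

Research = {Nadia}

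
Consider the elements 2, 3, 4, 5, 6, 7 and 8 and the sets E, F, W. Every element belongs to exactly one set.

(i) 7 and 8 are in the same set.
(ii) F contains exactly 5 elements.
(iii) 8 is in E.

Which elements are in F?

F = {2, 3, 4, 5, 6}

From (iii): 8 ∈ E.
(i): 7 matches 8: 7 ∈ E.
(ii): only 5 candidates remain for F, so all are in.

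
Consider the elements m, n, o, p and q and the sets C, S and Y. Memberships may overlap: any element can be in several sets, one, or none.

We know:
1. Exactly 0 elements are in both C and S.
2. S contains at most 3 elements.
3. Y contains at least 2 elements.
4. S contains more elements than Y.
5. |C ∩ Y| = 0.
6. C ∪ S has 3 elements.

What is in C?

C = {}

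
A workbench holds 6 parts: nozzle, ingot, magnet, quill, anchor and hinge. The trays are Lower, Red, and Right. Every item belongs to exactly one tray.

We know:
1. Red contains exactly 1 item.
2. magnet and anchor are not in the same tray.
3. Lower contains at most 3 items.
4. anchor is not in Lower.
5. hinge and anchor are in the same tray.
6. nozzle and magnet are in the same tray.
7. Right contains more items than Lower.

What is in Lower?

Lower = {magnet, nozzle}

From (4): anchor ∉ Lower.
(5): hinge matches anchor: hinge ∉ Lower.
Suppose nozzle ∉ Lower: no assignment then satisfies all the clues, so nozzle ∈ Lower.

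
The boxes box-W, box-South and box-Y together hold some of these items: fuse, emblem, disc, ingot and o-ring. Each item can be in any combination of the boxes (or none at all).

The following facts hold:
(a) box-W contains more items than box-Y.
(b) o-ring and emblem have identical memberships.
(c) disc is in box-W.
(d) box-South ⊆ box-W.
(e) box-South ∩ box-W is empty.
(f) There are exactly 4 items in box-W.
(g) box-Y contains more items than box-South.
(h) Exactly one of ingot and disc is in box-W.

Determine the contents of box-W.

From (c): disc ∈ box-W.
(e) (disjoint): disc ∉ box-South.
(h) (exactly one): ingot ∉ box-W.
(d) contrapositive: ingot ∉ box-South.
(f): only 4 candidates remain for box-W, so all are in.
(e) (disjoint): fuse ∉ box-South.
(e) (disjoint): emblem ∉ box-South.
(e) (disjoint): o-ring ∉ box-South.

box-W = {disc, emblem, fuse, o-ring}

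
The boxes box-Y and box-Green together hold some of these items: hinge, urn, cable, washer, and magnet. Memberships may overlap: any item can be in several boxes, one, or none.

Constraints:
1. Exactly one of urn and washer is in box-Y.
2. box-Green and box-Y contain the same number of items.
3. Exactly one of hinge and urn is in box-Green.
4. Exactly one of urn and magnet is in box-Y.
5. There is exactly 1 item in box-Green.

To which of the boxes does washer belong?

washer: none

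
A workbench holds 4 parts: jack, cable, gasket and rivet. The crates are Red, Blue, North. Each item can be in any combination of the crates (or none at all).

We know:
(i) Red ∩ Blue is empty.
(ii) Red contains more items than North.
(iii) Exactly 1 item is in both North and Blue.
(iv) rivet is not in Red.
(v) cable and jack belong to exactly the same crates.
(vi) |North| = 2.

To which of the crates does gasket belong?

gasket: North, Red

From (iv): rivet ∉ Red.
Suppose gasket ∉ Red: no assignment then satisfies all the clues, so gasket ∈ Red.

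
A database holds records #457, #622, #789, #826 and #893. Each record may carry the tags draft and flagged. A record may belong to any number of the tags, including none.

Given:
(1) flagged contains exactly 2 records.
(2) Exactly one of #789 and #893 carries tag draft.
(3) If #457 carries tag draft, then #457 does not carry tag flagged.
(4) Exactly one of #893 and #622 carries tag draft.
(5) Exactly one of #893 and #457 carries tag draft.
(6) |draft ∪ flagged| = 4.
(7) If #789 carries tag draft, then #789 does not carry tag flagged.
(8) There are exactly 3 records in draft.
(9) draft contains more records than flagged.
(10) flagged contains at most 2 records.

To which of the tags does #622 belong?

#622: draft, flagged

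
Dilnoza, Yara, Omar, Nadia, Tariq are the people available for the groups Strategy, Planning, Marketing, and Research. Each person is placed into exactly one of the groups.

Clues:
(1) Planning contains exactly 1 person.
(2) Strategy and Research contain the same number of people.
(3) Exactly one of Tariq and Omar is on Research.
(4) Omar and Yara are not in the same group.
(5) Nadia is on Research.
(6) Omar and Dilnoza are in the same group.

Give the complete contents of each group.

From (5): Nadia ∈ Research.
Suppose Dilnoza ∉ Strategy: no assignment then satisfies all the clues, so Dilnoza ∈ Strategy.

Strategy = {Dilnoza, Omar}; Planning = {Yara}; Marketing = {}; Research = {Nadia, Tariq}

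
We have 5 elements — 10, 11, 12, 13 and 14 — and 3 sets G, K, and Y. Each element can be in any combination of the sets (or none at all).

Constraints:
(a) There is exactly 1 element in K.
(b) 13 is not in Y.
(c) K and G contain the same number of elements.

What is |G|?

1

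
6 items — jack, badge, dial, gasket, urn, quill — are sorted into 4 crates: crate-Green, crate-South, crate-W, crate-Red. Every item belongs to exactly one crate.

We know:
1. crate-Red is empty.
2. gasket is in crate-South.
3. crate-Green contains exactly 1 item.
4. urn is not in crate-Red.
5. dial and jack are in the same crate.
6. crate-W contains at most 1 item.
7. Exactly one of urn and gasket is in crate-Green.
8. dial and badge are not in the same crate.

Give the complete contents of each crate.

crate-Green = {urn}; crate-South = {dial, gasket, jack, quill}; crate-W = {badge}; crate-Red = {}

From (2): gasket ∈ crate-South.
From (4): urn ∉ crate-Red.
(1): crate-Red already has 0, so the rest are out.
(7) (exactly one): urn ∈ crate-Green.
(3): crate-Green already has 1, so the rest are out.
Suppose jack ∉ crate-South: no assignment then satisfies all the clues, so jack ∈ crate-South.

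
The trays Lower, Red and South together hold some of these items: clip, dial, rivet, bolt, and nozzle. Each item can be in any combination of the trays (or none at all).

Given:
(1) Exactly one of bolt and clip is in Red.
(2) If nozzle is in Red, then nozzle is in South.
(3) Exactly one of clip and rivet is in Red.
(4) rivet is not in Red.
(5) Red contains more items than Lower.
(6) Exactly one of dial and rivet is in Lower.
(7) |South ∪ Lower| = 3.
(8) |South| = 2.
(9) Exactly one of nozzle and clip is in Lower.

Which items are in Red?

Red = {clip, dial, nozzle}

From (4): rivet ∉ Red.
(3) (exactly one): clip ∈ Red.
(1) (exactly one): bolt ∉ Red.
Suppose dial ∉ Red: no assignment then satisfies all the clues, so dial ∈ Red.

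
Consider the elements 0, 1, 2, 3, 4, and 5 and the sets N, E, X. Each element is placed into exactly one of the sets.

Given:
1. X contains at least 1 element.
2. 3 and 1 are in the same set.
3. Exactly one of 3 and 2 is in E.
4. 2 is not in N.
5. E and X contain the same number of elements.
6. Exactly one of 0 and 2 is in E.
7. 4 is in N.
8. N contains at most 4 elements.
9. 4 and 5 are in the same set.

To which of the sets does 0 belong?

From (4): 2 ∉ N.
From (7): 4 ∈ N.
(9): 5 matches 4: 5 ∈ N.
Suppose 0 ∈ N: no assignment then satisfies all the clues, so 0 ∉ N.

0: X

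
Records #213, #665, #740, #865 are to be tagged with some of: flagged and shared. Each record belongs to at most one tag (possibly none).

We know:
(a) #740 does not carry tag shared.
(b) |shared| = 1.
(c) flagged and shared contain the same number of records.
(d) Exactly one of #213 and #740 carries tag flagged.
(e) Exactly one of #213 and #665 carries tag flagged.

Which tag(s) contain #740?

#740: none

From (a): #740 ∉ shared.
Suppose #740 ∈ flagged: no assignment then satisfies all the clues, so #740 ∉ flagged.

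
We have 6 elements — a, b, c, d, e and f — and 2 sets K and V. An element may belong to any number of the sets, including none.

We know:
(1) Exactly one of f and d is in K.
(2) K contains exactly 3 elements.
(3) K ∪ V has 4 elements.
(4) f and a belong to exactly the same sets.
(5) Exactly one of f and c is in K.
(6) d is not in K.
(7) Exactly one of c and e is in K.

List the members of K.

From (6): d ∉ K.
(1) (exactly one): f ∈ K.
(4): a matches f: a ∈ K.
(5) (exactly one): c ∉ K.
(7) (exactly one): e ∈ K.
(2): K already has 3, so the rest are out.

K = {a, e, f}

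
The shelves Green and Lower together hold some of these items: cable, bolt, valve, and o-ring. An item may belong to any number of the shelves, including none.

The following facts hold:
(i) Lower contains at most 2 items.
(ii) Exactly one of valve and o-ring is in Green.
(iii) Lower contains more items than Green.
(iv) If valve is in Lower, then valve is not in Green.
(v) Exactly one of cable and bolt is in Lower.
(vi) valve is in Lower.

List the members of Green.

Green = {o-ring}

From (vi): valve ∈ Lower.
(iv): valve ∉ Green.
(ii) (exactly one): o-ring ∈ Green.
Suppose cable ∈ Green: no assignment then satisfies all the clues, so cable ∉ Green.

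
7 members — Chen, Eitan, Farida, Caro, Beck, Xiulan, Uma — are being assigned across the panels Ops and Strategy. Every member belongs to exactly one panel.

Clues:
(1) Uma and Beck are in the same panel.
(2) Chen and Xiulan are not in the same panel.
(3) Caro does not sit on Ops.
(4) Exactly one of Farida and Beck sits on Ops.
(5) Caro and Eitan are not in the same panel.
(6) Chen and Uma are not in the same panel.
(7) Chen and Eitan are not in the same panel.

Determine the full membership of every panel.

Ops = {Beck, Eitan, Uma, Xiulan}; Strategy = {Caro, Chen, Farida}

From (3): Caro ∉ Ops.
Only one panel left: Caro ∈ Strategy.
(5): Eitan ∉ Strategy.
Only one panel left: Eitan ∈ Ops.
(7): Chen ∉ Ops.
Only one panel left: Chen ∈ Strategy.
(2): Xiulan ∉ Strategy.
(6): Uma ∉ Strategy.
Only one panel left: Xiulan ∈ Ops.
Only one panel left: Uma ∈ Ops.
(1): Beck matches Uma: Beck ∈ Ops.
Only one panel left: Farida ∈ Strategy.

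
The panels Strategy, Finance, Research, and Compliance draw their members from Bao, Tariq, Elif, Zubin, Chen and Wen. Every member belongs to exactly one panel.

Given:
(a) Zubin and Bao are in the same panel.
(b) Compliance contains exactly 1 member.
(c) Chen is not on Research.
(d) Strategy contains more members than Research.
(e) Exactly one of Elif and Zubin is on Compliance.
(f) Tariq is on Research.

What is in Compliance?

Compliance = {Elif}

From (c): Chen ∉ Research.
From (f): Tariq ∈ Research.
Suppose Bao ∈ Compliance: no assignment then satisfies all the clues, so Bao ∉ Compliance.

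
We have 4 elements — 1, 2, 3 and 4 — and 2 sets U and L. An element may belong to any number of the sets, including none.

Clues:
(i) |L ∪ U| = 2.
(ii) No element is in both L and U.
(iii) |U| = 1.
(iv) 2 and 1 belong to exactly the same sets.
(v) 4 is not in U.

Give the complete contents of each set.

U = {3}; L = {4}

From (v): 4 ∉ U.
Suppose 1 ∈ U: no assignment then satisfies all the clues, so 1 ∉ U.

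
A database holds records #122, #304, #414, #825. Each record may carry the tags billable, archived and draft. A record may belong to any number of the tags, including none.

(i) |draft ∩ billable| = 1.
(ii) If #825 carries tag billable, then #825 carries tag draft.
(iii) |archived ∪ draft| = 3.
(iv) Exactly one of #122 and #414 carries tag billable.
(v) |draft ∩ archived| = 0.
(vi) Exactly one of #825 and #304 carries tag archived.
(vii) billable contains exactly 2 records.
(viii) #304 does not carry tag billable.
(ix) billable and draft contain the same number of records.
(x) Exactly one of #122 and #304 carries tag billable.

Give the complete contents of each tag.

From (viii): #304 ∉ billable.
(x) (exactly one): #122 ∈ billable.
(iv) (exactly one): #414 ∉ billable.
(vii): only 2 candidates remain for billable, so all are in.
(ii): #825 ∈ draft.
Suppose #122 ∈ archived: no assignment then satisfies all the clues, so #122 ∉ archived.

billable = {#122, #825}; archived = {#304}; draft = {#414, #825}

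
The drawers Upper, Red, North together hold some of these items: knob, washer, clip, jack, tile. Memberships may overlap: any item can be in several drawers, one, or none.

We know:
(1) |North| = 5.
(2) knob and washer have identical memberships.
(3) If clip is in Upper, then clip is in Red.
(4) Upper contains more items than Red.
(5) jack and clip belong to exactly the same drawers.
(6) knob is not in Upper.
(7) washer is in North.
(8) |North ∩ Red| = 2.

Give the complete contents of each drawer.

Upper = {clip, jack, tile}; Red = {clip, jack}; North = {clip, jack, knob, tile, washer}

From (6): knob ∉ Upper.
From (7): washer ∈ North.
(1): only 5 candidates remain for North, so all are in.
(2): washer matches knob: washer ∉ Upper.
Suppose knob ∈ Red: no assignment then satisfies all the clues, so knob ∉ Red.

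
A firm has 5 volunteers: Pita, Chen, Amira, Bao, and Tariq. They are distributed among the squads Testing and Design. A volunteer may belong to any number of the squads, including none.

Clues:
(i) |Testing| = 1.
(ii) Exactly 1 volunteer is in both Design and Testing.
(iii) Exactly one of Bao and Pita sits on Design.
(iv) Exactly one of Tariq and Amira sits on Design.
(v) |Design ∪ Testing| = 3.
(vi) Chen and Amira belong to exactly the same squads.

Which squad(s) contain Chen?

Chen: Design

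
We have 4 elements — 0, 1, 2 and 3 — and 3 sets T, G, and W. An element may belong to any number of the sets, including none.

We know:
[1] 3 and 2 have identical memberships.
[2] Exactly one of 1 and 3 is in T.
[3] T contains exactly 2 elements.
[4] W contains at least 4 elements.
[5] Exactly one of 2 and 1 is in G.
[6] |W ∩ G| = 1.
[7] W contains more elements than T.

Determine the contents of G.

G = {1}

(4): only 4 candidates remain for W, so all are in.
Suppose 0 ∈ G: no assignment then satisfies all the clues, so 0 ∉ G.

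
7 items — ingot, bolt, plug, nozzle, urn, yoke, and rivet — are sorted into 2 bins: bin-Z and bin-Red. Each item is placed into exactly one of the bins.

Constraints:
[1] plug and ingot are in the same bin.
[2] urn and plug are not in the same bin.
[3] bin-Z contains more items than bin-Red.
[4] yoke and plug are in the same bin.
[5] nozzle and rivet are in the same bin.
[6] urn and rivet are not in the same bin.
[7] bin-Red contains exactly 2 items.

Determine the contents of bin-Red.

bin-Red = {bolt, urn}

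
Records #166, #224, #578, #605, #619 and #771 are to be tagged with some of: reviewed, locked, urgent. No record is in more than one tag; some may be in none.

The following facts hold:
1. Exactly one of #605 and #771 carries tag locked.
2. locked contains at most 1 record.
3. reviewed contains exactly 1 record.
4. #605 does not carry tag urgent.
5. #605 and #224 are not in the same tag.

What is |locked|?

1

From (4): #605 ∉ urgent.
Suppose #166 ∈ locked: no assignment then satisfies all the clues, so #166 ∉ locked.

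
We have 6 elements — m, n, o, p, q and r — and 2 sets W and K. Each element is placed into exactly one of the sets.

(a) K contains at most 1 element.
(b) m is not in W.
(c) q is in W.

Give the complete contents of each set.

From (b): m ∉ W.
From (c): q ∈ W.
Only one set left: m ∈ K.
(a): K already has 1, so the rest are out.
Only one set left: n ∈ W.
Only one set left: o ∈ W.
Only one set left: p ∈ W.
Only one set left: r ∈ W.

W = {n, o, p, q, r}; K = {m}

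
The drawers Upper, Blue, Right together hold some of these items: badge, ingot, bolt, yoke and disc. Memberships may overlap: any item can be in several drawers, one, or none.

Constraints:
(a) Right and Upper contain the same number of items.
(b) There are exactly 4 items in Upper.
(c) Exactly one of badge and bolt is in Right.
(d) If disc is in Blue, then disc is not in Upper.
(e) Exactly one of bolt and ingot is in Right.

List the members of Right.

Right = {badge, disc, ingot, yoke}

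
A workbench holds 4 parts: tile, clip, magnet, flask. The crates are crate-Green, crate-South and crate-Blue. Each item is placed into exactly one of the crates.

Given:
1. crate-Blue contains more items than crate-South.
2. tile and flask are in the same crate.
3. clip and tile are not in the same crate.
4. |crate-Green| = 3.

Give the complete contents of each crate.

crate-Green = {flask, magnet, tile}; crate-South = {}; crate-Blue = {clip}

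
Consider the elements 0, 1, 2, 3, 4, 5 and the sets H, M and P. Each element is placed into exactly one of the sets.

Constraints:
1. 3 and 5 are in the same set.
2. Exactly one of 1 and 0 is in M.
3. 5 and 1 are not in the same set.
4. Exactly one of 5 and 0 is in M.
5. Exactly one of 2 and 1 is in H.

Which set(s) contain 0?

0: M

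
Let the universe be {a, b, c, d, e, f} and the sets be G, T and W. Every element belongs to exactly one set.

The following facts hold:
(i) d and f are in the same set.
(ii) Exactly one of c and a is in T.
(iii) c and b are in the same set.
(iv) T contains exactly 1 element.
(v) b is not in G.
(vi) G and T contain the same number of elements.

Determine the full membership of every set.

G = {e}; T = {a}; W = {b, c, d, f}

From (v): b ∉ G.
(iii): c matches b: c ∉ G.
Suppose a ∈ G: no assignment then satisfies all the clues, so a ∉ G.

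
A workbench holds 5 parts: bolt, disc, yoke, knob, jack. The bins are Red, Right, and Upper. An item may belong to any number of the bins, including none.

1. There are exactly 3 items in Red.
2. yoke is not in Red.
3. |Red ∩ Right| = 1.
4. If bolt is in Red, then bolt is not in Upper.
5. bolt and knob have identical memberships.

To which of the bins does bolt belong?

From (2): yoke ∉ Red.
Suppose bolt ∉ Red: no assignment then satisfies all the clues, so bolt ∈ Red.

bolt: Red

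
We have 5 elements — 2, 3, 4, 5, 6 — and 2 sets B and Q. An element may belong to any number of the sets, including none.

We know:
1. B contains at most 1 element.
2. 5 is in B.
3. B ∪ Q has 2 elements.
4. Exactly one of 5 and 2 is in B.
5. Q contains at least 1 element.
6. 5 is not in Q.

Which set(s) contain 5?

From (2): 5 ∈ B.
From (6): 5 ∉ Q.
(1): B already has 1, so the rest are out.

5: B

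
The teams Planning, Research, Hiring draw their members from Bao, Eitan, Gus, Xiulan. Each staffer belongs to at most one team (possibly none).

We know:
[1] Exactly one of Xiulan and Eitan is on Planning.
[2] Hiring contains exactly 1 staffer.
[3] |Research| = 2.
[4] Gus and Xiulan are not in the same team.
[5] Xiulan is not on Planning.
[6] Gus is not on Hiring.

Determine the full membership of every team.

Planning = {Eitan}; Research = {Bao, Gus}; Hiring = {Xiulan}

From (5): Xiulan ∉ Planning.
From (6): Gus ∉ Hiring.
(1) (exactly one): Eitan ∈ Planning.
Suppose Bao ∈ Planning: no assignment then satisfies all the clues, so Bao ∉ Planning.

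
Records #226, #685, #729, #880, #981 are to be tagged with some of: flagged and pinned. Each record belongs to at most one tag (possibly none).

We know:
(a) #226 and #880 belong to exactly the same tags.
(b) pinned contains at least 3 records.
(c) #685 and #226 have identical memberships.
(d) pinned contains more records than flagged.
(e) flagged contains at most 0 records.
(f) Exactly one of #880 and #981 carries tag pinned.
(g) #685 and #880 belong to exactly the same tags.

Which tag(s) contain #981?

(e): flagged already has 0, so the rest are out.
Suppose #981 ∈ pinned: no assignment then satisfies all the clues, so #981 ∉ pinned.

#981: none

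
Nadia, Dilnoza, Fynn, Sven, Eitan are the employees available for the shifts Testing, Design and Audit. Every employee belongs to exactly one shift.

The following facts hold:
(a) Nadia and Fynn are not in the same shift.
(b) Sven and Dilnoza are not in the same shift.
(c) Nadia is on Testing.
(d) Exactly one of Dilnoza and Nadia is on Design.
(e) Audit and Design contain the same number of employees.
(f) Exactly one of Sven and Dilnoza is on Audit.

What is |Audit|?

2

From (c): Nadia ∈ Testing.
(a): Fynn ∉ Testing.
(d) (exactly one): Dilnoza ∈ Design.
(f) (exactly one): Sven ∈ Audit.
Suppose Eitan ∈ Testing: no assignment then satisfies all the clues, so Eitan ∉ Testing.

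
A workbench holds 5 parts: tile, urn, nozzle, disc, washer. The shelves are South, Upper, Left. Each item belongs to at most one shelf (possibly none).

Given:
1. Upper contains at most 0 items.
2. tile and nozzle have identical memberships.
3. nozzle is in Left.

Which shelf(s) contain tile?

tile: Left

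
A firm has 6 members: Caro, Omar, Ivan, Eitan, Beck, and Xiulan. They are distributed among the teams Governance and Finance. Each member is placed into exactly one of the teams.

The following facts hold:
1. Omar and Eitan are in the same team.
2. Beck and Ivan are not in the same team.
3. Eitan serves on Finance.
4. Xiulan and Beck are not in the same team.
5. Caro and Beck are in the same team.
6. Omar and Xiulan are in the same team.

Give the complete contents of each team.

From (3): Eitan ∈ Finance.
(1): Omar matches Eitan: Omar ∉ Governance.
(1): Omar matches Eitan: Omar ∈ Finance.
(6): Xiulan matches Omar: Xiulan ∉ Governance.
(6): Xiulan matches Omar: Xiulan ∈ Finance.
(4): Beck ∉ Finance.
(5): Caro matches Beck: Caro ∉ Finance.
Only one team left: Caro ∈ Governance.
Only one team left: Beck ∈ Governance.
(2): Ivan ∉ Governance.
Only one team left: Ivan ∈ Finance.

Governance = {Beck, Caro}; Finance = {Eitan, Ivan, Omar, Xiulan}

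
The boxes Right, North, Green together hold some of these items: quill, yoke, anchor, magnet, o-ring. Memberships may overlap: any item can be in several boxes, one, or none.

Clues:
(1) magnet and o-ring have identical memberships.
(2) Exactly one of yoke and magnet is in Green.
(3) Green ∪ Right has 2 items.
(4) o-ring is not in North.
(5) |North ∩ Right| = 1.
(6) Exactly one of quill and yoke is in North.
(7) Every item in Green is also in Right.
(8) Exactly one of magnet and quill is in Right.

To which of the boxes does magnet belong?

From (4): o-ring ∉ North.
(1): magnet matches o-ring: magnet ∉ North.
Suppose magnet ∈ Right: no assignment then satisfies all the clues, so magnet ∉ Right.

magnet: none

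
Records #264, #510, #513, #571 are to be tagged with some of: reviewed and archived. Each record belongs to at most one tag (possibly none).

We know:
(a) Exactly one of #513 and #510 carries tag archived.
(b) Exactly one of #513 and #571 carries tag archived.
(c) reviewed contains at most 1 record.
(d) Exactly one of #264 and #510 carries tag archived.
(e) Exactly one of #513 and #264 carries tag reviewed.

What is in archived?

archived = {#510, #571}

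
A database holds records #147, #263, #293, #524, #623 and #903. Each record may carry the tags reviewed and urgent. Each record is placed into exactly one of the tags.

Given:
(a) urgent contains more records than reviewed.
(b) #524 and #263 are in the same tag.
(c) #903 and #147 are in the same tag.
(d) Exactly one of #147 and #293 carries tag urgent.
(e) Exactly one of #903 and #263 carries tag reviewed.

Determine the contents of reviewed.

reviewed = {#147, #903}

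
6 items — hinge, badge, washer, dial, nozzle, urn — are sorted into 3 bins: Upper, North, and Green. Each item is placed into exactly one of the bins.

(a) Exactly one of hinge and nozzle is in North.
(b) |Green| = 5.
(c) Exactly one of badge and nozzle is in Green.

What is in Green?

Green = {badge, dial, hinge, urn, washer}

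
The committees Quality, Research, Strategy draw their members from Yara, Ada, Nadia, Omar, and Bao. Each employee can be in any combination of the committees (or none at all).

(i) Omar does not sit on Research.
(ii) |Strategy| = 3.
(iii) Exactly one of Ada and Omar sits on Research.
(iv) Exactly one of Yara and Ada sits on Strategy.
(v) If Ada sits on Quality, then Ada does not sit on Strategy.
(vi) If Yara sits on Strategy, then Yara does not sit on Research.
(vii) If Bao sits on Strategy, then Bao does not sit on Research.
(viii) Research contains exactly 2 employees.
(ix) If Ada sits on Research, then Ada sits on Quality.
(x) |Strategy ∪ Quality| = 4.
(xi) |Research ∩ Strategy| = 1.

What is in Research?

From (i): Omar ∉ Research.
(iii) (exactly one): Ada ∈ Research.
(ix): Ada ∈ Quality.
(v): Ada ∉ Strategy.
(iv) (exactly one): Yara ∈ Strategy.
(vi): Yara ∉ Research.
Suppose Nadia ∉ Research: no assignment then satisfies all the clues, so Nadia ∈ Research.

Research = {Ada, Nadia}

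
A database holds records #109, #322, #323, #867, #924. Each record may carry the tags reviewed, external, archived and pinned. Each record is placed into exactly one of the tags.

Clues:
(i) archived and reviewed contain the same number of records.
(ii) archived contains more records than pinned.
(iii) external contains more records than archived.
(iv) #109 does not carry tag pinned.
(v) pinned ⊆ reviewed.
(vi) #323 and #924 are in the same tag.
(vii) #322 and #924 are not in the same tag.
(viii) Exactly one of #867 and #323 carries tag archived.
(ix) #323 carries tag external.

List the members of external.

From (iv): #109 ∉ pinned.
From (ix): #323 ∈ external.
(vi): #924 matches #323: #924 ∉ reviewed.
(vi): #924 matches #323: #924 ∈ external.
(vii): #322 ∉ external.
(viii) (exactly one): #867 ∈ archived.
Suppose #109 ∉ external: no assignment then satisfies all the clues, so #109 ∈ external.

external = {#109, #323, #924}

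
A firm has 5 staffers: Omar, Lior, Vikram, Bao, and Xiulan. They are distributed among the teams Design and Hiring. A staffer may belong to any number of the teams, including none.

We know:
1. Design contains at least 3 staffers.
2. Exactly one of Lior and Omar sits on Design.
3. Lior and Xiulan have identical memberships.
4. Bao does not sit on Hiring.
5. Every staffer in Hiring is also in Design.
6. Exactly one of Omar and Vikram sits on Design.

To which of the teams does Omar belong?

Omar: none

From (4): Bao ∉ Hiring.
Suppose Omar ∈ Design: no assignment then satisfies all the clues, so Omar ∉ Design.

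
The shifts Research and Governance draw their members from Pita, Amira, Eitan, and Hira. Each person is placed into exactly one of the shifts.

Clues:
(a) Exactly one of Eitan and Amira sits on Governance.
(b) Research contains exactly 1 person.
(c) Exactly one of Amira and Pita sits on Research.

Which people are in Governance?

Governance = {Eitan, Hira, Pita}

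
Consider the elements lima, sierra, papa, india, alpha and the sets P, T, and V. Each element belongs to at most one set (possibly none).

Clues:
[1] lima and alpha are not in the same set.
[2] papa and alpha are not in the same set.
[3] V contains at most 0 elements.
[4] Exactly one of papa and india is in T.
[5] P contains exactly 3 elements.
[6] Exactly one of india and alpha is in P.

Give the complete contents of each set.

P = {india, lima, sierra}; T = {papa}; V = {}

(3): V already has 0, so the rest are out.
Suppose lima ∉ P: no assignment then satisfies all the clues, so lima ∈ P.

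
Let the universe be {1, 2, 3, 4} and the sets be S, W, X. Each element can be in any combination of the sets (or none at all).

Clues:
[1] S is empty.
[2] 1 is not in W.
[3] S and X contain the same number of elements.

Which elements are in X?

X = {}

From (2): 1 ∉ W.
(1): S already has 0, so the rest are out.
Suppose 1 ∈ X: no assignment then satisfies all the clues, so 1 ∉ X.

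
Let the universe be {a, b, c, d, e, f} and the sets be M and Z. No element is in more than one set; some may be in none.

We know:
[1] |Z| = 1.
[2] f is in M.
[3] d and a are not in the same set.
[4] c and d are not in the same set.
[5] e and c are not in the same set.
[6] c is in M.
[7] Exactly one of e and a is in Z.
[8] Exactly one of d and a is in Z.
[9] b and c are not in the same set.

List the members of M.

From (2): f ∈ M.
From (6): c ∈ M.
(4): d ∉ M.
(5): e ∉ M.
(9): b ∉ M.
Suppose a ∈ M: no assignment then satisfies all the clues, so a ∉ M.

M = {c, f}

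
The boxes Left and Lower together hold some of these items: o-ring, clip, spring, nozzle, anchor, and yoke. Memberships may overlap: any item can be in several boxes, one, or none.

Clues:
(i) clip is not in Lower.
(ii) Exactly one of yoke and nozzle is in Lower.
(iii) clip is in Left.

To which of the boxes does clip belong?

From (i): clip ∉ Lower.
From (iii): clip ∈ Left.

clip: Left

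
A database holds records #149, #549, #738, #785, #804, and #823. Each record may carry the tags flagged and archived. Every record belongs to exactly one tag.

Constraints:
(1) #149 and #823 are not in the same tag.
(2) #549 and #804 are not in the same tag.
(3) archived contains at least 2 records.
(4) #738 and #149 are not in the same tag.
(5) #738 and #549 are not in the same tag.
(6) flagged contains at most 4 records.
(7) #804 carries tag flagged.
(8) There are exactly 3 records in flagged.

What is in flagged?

From (7): #804 ∈ flagged.
(2): #549 ∉ flagged.
Only one tag left: #549 ∈ archived.
(5): #738 ∉ archived.
Only one tag left: #738 ∈ flagged.
(4): #149 ∉ flagged.
Only one tag left: #149 ∈ archived.
(1): #823 ∉ archived.
Only one tag left: #823 ∈ flagged.
(8): flagged already has 3, so the rest are out.
Only one tag left: #785 ∈ archived.

flagged = {#738, #804, #823}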